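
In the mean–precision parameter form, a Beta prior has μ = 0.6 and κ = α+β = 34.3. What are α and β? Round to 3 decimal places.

α = 20.580, β = 13.720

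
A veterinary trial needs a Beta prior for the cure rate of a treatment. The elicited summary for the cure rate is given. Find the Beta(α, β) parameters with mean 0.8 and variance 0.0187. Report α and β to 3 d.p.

Let s = α+β. The Beta variance is μ(1−μ)/(s+1).
So s+1 = μ(1−μ)/σ² = (0.8×0.2)/0.0187 = 0.16/0.0187 = 8.5561, giving s = 7.5561.
Then α = μs = 0.8×7.5561 = 6.045 and β = (1−μ)s = 0.2×7.5561 = 1.511.

α = 6.045, β = 1.511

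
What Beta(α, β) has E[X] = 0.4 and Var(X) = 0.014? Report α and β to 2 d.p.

By moment matching, α+β = μ(1−μ)/σ² − 1 = (0.4·0.6)/0.014 − 1 = 17.1429 − 1 = 16.1429.
Since α/(α+β) = μ, α = 0.4·16.1429 = 6.46 and β = 0.6·16.1429 = 9.69.

α = 6.46, β = 9.69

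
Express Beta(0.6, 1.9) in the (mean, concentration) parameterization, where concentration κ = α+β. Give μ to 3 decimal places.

μ = 0.240, κ = 2.5

κ = α+β = 0.6+1.9 = 2.5; μ = α/κ = 0.6/2.5 = 0.240.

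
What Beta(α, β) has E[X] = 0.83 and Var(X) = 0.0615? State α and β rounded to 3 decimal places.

α = 1.074, β = 0.220

By moment matching, α+β = μ(1−μ)/σ² − 1 = (0.83·0.17)/0.0615 − 1 = 2.2943 − 1 = 1.2943.
Since α/(α+β) = μ, α = 0.83·1.2943 = 1.074 and β = 0.17·1.2943 = 0.220.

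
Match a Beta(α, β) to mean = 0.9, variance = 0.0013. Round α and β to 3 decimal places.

α = 61.408, β = 6.823

Let s = α+β. The Beta variance is μ(1−μ)/(s+1).
So s+1 = μ(1−μ)/σ² = (0.9×0.1)/0.0013 = 0.09/0.0013 = 69.2308, giving s = 68.2308.
Then α = μs = 0.9×68.2308 = 61.408 and β = (1−μ)s = 0.1×68.2308 = 6.823.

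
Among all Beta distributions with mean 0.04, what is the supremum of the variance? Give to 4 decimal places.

For fixed mean μ the Beta variance is μ(1−μ)/(α+β+1), increasing as α+β decreases.
Its least upper bound (not attained) is μ(1−μ) = 0.04·0.96 = 0.0384.

0.0384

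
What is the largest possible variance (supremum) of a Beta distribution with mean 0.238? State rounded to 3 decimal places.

Var = μ(1−μ)/(α+β+1), which approaches μ(1−μ) as α+β → 0.
So the supremum is μ(1−μ) = 0.238×0.762 = 0.181.

0.181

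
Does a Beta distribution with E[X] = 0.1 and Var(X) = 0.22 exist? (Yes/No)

No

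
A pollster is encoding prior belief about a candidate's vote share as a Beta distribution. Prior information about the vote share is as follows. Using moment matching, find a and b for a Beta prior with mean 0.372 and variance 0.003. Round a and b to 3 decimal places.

a = 28.596, b = 48.276

By moment matching, a+b = μ(1−μ)/σ² − 1 = (0.372·0.628)/0.003 − 1 = 77.8720 − 1 = 76.8720.
Since a/(a+b) = μ, a = 0.372·76.8720 = 28.596 and b = 0.628·76.8720 = 48.276.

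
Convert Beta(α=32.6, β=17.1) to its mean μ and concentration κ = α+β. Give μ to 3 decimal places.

κ = α+β = 32.6+17.1 = 49.7; μ = α/κ = 32.6/49.7 = 0.656.

μ = 0.656, κ = 49.7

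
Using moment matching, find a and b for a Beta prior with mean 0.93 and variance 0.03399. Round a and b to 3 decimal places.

Write ν = a+b; then a = μν and Var = μ(1−μ)/(ν+1).
ν = μ(1−μ)/Var − 1 = 0.0651/0.03399 − 1 = 0.9153.
a = 0.93·0.9153 = 0.851, b = 0.07·0.9153 = 0.064.

a = 0.851, b = 0.064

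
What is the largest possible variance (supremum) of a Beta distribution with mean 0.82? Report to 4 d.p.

0.1476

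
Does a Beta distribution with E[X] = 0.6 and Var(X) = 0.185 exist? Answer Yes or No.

A Beta with mean μ has variance μ(1−μ)/(α+β+1) < μ(1−μ).
Here μ(1−μ) = 0.6×0.4 = 0.24, and 0.185 < 0.24.

Yes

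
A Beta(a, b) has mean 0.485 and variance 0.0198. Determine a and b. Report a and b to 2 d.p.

a = 5.63, b = 5.98

Write ν = a+b; then a = μν and Var = μ(1−μ)/(ν+1).
ν = μ(1−μ)/Var − 1 = 0.249775/0.0198 − 1 = 11.6149.
a = 0.485·11.6149 = 5.63, b = 0.515·11.6149 = 5.98.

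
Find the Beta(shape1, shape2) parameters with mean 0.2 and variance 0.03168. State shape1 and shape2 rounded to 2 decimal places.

shape1 = 0.81, shape2 = 3.24

By moment matching, shape1+shape2 = μ(1−μ)/σ² − 1 = (0.2·0.8)/0.03168 − 1 = 5.0505 − 1 = 4.0505.
Since shape1/(shape1+shape2) = μ, shape1 = 0.2·4.0505 = 0.81 and shape2 = 0.8·4.0505 = 3.24.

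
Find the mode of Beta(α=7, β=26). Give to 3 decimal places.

The density x^(α−1)(1−x)^(β−1) is maximised at (α−1)/(α+β−2) = 6/31 = 0.194.

0.194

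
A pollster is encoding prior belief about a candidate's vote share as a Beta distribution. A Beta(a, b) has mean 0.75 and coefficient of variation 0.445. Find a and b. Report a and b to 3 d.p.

a = 0.512, b = 0.171

Var = (CV·μ)² = (0.445×0.75)² = 0.111389.
a+b = μ(1−μ)/Var − 1 = 0.1875/0.111389 − 1 = 0.6833.
Thus a = 0.75·0.6833 = 0.512 and b = 0.25·0.6833 = 0.171.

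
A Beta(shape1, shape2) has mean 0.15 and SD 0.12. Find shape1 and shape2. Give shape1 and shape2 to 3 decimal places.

Variance = 0.12² = 0.0144. The moment-matching identity shape1+shape2 = μ(1−μ)/Var − 1 gives
shape1+shape2 = 0.1275/0.0144 − 1 = 7.8542, so shape1 = μ·7.8542 = 1.178 and shape2 = (1−μ)·7.8542 = 6.676.

shape1 = 1.178, shape2 = 6.676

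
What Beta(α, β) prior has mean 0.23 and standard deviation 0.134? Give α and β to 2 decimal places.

Variance = 0.134² = 0.017956. The moment-matching identity α+β = μ(1−μ)/Var − 1 gives
α+β = 0.1771/0.017956 − 1 = 8.8630, so α = μ·8.8630 = 2.04 and β = (1−μ)·8.8630 = 6.82.

α = 2.04, β = 6.82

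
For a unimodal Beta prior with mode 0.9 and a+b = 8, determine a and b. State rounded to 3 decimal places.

Mode = (a−1)/(κ−2) with κ = a+b, so a−1 = 0.9·6 = 5.400.
a = 6.400; b = κ − a = 1.600.

a = 6.400, b = 1.600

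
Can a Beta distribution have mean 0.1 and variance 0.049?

Yes

A Beta with mean μ has variance μ(1−μ)/(α+β+1) < μ(1−μ).
Here μ(1−μ) = 0.1×0.9 = 0.09, and 0.049 < 0.09.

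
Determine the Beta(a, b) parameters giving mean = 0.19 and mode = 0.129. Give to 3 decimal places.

Let s = a+b. Mean gives a = μs = 0.19s; mode gives (a−1)/(s−2) = 0.129.
Substituting: 0.19s − 1 = 0.129(s−2) = 0.129s − 0.258, so 0.061s = 0.742 and s = 12.1639.
Then a = 0.19×12.1639 = 2.311 and b = s−a = 9.853.

a = 2.311, b = 9.853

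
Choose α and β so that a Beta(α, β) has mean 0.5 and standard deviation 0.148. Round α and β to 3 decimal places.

σ² = 0.148² = 0.021904.
With s = α+β, Var = μ(1−μ)/(s+1), so s+1 = (0.5×0.5)/0.021904 = 11.4134 and s = 10.4134.
α = μs = 5.207, β = (1−μ)s = 5.207.

α = 5.207, β = 5.207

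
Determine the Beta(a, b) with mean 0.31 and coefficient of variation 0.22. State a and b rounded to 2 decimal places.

a = 13.95, b = 31.04

σ = CV·μ = 0.22×0.31 = 0.06820, so σ² = 0.004651.
s+1 = μ(1−μ)/σ² = 0.2139/0.004651 = 45.9877, so s = a+b = 44.9877.
a = μs = 13.95, b = (1−μ)s = 31.04.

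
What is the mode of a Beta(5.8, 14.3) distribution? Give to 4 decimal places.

0.2652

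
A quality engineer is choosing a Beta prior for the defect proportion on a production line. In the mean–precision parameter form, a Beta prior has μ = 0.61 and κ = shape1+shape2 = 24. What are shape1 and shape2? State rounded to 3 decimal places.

Split κ in proportion μ : (1−μ): shape1 = 0.61·24 = 14.640, shape2 = 24 − 14.640 = 9.360.

shape1 = 14.640, shape2 = 9.360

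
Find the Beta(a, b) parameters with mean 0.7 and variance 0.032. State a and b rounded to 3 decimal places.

a = 3.894, b = 1.669

Let s = a+b. The Beta variance is μ(1−μ)/(s+1).
So s+1 = μ(1−μ)/σ² = (0.7×0.3)/0.032 = 0.21/0.032 = 6.5625, giving s = 5.5625.
Then a = μs = 0.7×5.5625 = 3.894 and b = (1−μ)s = 0.3×5.5625 = 1.669.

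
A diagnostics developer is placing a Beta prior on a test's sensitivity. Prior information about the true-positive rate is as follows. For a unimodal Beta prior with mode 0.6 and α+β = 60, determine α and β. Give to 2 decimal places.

α = 35.80, β = 24.20

Since the density peak of Beta(α,β) is at (α−1)/(α+β−2),
α = 1 + 0.6(60−2) = 35.80 and β = 60 − 35.80 = 24.20.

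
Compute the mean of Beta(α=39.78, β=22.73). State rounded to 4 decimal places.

E[X] = α/(α+β) = 39.78/62.51 = 0.6364.

0.6364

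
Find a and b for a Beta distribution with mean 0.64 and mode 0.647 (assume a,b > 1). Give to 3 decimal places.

a = 26.880, b = 15.120

Let s = a+b. Mean gives a = μs = 0.64s; mode gives (a−1)/(s−2) = 0.647.
Substituting: 0.64s − 1 = 0.647(s−2) = 0.647s − 1.294, so -0.007s = -0.294 and s = 42.0000.
Then a = 0.64×42.0000 = 26.880 and b = s−a = 15.120.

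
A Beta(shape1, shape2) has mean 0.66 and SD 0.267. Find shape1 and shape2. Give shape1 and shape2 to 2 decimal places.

Variance = 0.267² = 0.071289. The moment-matching identity shape1+shape2 = μ(1−μ)/Var − 1 gives
shape1+shape2 = 0.2244/0.071289 − 1 = 2.1478, so shape1 = μ·2.1478 = 1.42 and shape2 = (1−μ)·2.1478 = 0.73.

shape1 = 1.42, shape2 = 0.73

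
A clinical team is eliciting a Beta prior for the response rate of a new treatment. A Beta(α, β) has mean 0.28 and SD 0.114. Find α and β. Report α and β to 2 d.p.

α = 4.06, β = 10.45

First σ² = 0.012996. Setting α = μn, β = (1−μ)n with n = α+β,
μ(1−μ)/(n+1) = 0.012996 ⇒ n+1 = 0.2016/0.012996 = 15.5125 ⇒ n = 14.5125.
Hence α = 0.28×14.5125 = 4.06, β = 0.72×14.5125 = 10.45.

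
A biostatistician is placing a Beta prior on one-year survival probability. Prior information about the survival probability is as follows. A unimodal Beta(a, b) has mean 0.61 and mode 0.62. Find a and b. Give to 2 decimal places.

With s = a+b: μ = a/s and mode = (a−1)/(s−2). Eliminating a = μs,
μs − 1 = m(s−2) ⇒ s(μ−m) = 1−2m ⇒ s = -0.24/-0.01 = 24.0000.
So a = μs = 14.64, b = (1−μ)s = 9.36.

a = 14.64, b = 9.36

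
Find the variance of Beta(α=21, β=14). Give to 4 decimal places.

0.0067

μ = 21/35 = 0.600000; Var = μ(1−μ)/(α+β+1) = 0.2400000/36 = 0.0067.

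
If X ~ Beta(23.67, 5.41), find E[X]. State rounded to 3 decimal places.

E[X] = α/(α+β) = 23.67/29.08 = 0.814.

0.814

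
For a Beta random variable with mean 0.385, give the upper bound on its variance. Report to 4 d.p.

0.2368

Var = μ(1−μ)/(α+β+1), which approaches μ(1−μ) as α+β → 0.
So the supremum is μ(1−μ) = 0.385×0.615 = 0.2368.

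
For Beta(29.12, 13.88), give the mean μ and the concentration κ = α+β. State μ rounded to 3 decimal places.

μ = 0.677, κ = 43.00

κ = α+β = 29.12+13.88 = 43.00; μ = α/κ = 29.12/43.00 = 0.677.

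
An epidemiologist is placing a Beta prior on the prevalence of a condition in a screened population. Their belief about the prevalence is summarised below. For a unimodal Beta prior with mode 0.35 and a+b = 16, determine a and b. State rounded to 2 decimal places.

a = 5.90, b = 10.10

Since the density peak of Beta(a,b) is at (a−1)/(a+b−2),
a = 1 + 0.35(16−2) = 5.90 and b = 16 − 5.90 = 10.10.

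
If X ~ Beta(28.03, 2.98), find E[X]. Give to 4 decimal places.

0.9039

The Beta mean is α/(α+β) = 28.03/(28.03+2.98) = 0.9039.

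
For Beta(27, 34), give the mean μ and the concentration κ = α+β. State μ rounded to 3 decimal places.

μ = 0.443, κ = 61

κ = α+β = 27+34 = 61; μ = α/κ = 27/61 = 0.443.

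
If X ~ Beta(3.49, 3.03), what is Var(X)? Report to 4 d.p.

Var = αβ/[(α+β)²(α+β+1)] = (3.49×3.03)/(6.52²×7.52) = 10.5747/319.678208 = 0.0331.

0.0331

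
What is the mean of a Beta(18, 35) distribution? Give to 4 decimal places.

The Beta mean is α/(α+β) = 18/(18+35) = 0.3396.

0.3396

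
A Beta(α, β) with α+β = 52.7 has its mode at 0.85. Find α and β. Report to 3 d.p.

Since the density peak of Beta(α,β) is at (α−1)/(α+β−2),
α = 1 + 0.85(52.7−2) = 44.095 and β = 52.7 − 44.095 = 8.605.

α = 44.095, β = 8.605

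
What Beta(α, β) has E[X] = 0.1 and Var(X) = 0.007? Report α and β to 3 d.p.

Write ν = α+β; then α = μν and Var = μ(1−μ)/(ν+1).
ν = μ(1−μ)/Var − 1 = 0.09/0.007 − 1 = 11.8571.
α = 0.1·11.8571 = 1.186, β = 0.9·11.8571 = 10.671.

α = 1.186, β = 10.671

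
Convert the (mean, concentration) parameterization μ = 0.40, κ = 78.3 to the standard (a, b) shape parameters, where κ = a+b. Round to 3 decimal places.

a = 31.320, b = 46.980

a = μκ = 0.40×78.3 = 31.320 and b = (1−μ)κ = 0.60×78.3 = 46.980.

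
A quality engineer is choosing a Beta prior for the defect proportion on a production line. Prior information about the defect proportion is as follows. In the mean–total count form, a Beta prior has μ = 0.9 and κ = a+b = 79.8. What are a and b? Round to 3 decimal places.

Split κ in proportion μ : (1−μ): a = 0.9·79.8 = 71.820, b = 79.8 − 71.820 = 7.980.

a = 71.820, b = 7.980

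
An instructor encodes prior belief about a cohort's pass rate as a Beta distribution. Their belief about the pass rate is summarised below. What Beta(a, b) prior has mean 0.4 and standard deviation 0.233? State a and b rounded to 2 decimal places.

a = 1.37, b = 2.05

σ² = 0.233² = 0.054289.
With s = a+b, Var = μ(1−μ)/(s+1), so s+1 = (0.4×0.6)/0.054289 = 4.4208 and s = 3.4208.
a = μs = 1.37, b = (1−μ)s = 2.05.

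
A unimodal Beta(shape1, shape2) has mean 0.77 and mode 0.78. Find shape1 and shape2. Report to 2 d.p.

shape1 = 43.12, shape2 = 12.88

With s = shape1+shape2: μ = shape1/s and mode = (shape1−1)/(s−2). Eliminating shape1 = μs,
μs − 1 = m(s−2) ⇒ s(μ−m) = 1−2m ⇒ s = -0.56/-0.01 = 56.0000.
So shape1 = μs = 43.12, shape2 = (1−μ)s = 12.88.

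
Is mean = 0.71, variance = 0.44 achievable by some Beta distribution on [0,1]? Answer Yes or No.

A Beta with mean μ has variance μ(1−μ)/(α+β+1) < μ(1−μ).
Here μ(1−μ) = 0.71×0.29 = 0.2059, and 0.44 ≥ 0.2059.

No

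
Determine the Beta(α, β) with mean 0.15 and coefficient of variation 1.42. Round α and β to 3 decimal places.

α = 0.272, β = 1.539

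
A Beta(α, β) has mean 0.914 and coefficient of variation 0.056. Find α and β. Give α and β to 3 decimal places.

Var = (CV·μ)² = (0.056×0.914)² = 0.002620.
α+β = μ(1−μ)/Var − 1 = 0.078604/0.002620 − 1 = 29.0038.
Thus α = 0.914·29.0038 = 26.509 and β = 0.086·29.0038 = 2.494.

α = 26.509, β = 2.494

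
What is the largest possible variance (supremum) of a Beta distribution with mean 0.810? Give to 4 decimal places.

0.1539

For fixed mean μ the Beta variance is μ(1−μ)/(α+β+1), increasing as α+β decreases.
Its least upper bound (not attained) is μ(1−μ) = 0.810·0.190 = 0.1539.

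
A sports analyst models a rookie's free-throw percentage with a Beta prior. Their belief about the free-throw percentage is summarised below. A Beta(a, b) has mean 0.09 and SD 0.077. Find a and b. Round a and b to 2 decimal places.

Variance = 0.077² = 0.005929. The moment-matching identity a+b = μ(1−μ)/Var − 1 gives
a+b = 0.0819/0.005929 − 1 = 12.8135, so a = μ·12.8135 = 1.15 and b = (1−μ)·12.8135 = 11.66.

a = 1.15, b = 11.66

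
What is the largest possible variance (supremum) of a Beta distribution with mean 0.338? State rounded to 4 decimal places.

For fixed mean μ the Beta variance is μ(1−μ)/(α+β+1), increasing as α+β decreases.
Its least upper bound (not attained) is μ(1−μ) = 0.338·0.662 = 0.2238.

0.2238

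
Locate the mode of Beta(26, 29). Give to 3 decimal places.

0.472

With α,β > 1, mode = (α−1)/(α+β−2) = 25/53 = 0.472.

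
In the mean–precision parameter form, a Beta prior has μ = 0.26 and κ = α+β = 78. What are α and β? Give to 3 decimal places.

α = 20.280, β = 57.720

α = μκ = 0.26×78 = 20.280 and β = (1−μ)κ = 0.74×78 = 57.720.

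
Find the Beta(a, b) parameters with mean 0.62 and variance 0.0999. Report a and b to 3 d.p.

a = 0.842, b = 0.516

Let s = a+b. The Beta variance is μ(1−μ)/(s+1).
So s+1 = μ(1−μ)/σ² = (0.62×0.38)/0.0999 = 0.2356/0.0999 = 2.3584, giving s = 1.3584.
Then a = μs = 0.62×1.3584 = 0.842 and b = (1−μ)s = 0.38×1.3584 = 0.516.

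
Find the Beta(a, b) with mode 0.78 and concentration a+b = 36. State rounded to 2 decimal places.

a = 27.52, b = 8.48

Since the density peak of Beta(a,b) is at (a−1)/(a+b−2),
a = 1 + 0.78(36−2) = 27.52 and b = 36 − 27.52 = 8.48.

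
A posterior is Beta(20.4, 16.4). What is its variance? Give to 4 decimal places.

Var = αβ/[(α+β)²(α+β+1)] = (20.4×16.4)/(36.8²×37.8) = 334.56/51190.272 = 0.0065.

0.0065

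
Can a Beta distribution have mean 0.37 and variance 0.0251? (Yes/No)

Yes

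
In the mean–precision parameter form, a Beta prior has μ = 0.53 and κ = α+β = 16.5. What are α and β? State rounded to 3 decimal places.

α = μκ = 0.53×16.5 = 8.745 and β = (1−μ)κ = 0.47×16.5 = 7.755.

α = 8.745, β = 7.755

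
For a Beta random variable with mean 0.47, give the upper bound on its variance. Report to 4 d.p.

Var = μ(1−μ)/(α+β+1), which approaches μ(1−μ) as α+β → 0.
So the supremum is μ(1−μ) = 0.47×0.53 = 0.2491.

0.2491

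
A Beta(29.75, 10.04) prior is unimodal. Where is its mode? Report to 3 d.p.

0.761

The density x^(α−1)(1−x)^(β−1) is maximised at (α−1)/(α+β−2) = 28.75/37.79 = 0.761.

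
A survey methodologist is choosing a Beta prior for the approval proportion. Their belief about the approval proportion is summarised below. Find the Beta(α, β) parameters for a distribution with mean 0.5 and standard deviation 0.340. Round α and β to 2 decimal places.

α = 0.58, β = 0.58

First σ² = 0.115600. Setting α = μn, β = (1−μ)n with n = α+β,
μ(1−μ)/(n+1) = 0.115600 ⇒ n+1 = 0.25/0.115600 = 2.1626 ⇒ n = 1.1626.
Hence α = 0.5×1.1626 = 0.58, β = 0.5×1.1626 = 0.58.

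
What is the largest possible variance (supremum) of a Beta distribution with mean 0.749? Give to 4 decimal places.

0.1880

Var = μ(1−μ)/(α+β+1), which approaches μ(1−μ) as α+β → 0.
So the supremum is μ(1−μ) = 0.749×0.251 = 0.1880.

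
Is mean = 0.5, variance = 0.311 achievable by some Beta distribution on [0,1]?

No

For any Beta, Var(X) < E[X]·(1−E[X]).
Here μ(1−μ) = 0.5×0.5 = 0.25, and 0.311 ≥ 0.25.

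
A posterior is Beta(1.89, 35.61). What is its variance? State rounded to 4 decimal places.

0.0012

Var = αβ/[(α+β)²(α+β+1)] = (1.89×35.61)/(37.50²×38.50) = 67.3029/54140.625000 = 0.0012.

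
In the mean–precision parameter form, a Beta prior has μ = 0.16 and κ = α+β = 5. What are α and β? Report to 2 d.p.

Split κ in proportion μ : (1−μ): α = 0.16·5 = 0.80, β = 5 − 0.80 = 4.20.

α = 0.80, β = 4.20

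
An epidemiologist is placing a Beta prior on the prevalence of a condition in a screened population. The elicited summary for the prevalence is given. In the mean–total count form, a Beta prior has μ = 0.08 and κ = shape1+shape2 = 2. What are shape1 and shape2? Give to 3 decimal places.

Split κ in proportion μ : (1−μ): shape1 = 0.08·2 = 0.160, shape2 = 2 − 0.160 = 1.840.

shape1 = 0.160, shape2 = 1.840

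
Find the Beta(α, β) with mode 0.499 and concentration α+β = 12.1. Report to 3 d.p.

Mode = (α−1)/(κ−2) with κ = α+β, so α−1 = 0.499·10.1 = 5.040.
α = 6.040; β = κ − α = 6.060.

α = 6.040, β = 6.060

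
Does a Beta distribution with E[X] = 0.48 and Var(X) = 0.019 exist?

For any Beta, Var(X) < E[X]·(1−E[X]).
Here μ(1−μ) = 0.48×0.52 = 0.2496, and 0.019 < 0.2496.

Yes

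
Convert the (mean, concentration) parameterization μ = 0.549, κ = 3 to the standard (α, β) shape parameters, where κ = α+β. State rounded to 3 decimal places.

α = 1.647, β = 1.353

Split κ in proportion μ : (1−μ): α = 0.549·3 = 1.647, β = 3 − 1.647 = 1.353.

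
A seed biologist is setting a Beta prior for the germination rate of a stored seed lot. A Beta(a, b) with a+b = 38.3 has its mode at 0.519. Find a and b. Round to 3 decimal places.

a = 19.840, b = 18.460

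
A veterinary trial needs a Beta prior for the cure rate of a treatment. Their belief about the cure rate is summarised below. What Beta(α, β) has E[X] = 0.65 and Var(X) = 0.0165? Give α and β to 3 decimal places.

By moment matching, α+β = μ(1−μ)/σ² − 1 = (0.65·0.35)/0.0165 − 1 = 13.7879 − 1 = 12.7879.
Since α/(α+β) = μ, α = 0.65·12.7879 = 8.312 and β = 0.35·12.7879 = 4.476.

α = 8.312, β = 4.476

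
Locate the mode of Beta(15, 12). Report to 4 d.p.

The density x^(α−1)(1−x)^(β−1) is maximised at (α−1)/(α+β−2) = 14/25 = 0.5600.

0.5600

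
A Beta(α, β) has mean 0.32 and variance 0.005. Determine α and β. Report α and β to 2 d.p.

Write ν = α+β; then α = μν and Var = μ(1−μ)/(ν+1).
ν = μ(1−μ)/Var − 1 = 0.2176/0.005 − 1 = 42.5200.
α = 0.32·42.5200 = 13.61, β = 0.68·42.5200 = 28.91.

α = 13.61, β = 28.91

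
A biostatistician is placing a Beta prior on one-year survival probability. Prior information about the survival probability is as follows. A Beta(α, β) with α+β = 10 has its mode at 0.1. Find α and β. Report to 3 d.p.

α = 1.800, β = 8.200

For α,β>1 the mode is (α−1)/(α+β−2), so α = mode·(κ−2)+1 = 0.1×8+1 = 1.800.
And β = (1−mode)·(κ−2)+1 = 0.9×8+1 = 8.200.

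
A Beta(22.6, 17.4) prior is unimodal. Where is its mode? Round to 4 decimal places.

The density x^(α−1)(1−x)^(β−1) is maximised at (α−1)/(α+β−2) = 21.6/38.0 = 0.5684.

0.5684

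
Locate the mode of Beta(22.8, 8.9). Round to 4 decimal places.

The density x^(α−1)(1−x)^(β−1) is maximised at (α−1)/(α+β−2) = 21.8/29.7 = 0.7340.

0.7340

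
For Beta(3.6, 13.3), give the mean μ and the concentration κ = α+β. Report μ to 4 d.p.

μ = 0.2130, κ = 16.9

κ = α+β = 3.6+13.3 = 16.9; μ = α/κ = 3.6/16.9 = 0.2130.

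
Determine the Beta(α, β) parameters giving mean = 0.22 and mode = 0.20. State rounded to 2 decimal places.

α = 6.60, β = 23.40

Let s = α+β. Mean gives α = μs = 0.22s; mode gives (α−1)/(s−2) = 0.20.
Substituting: 0.22s − 1 = 0.20(s−2) = 0.20s − 0.40, so 0.02s = 0.60 and s = 30.0000.
Then α = 0.22×30.0000 = 6.60 and β = s−α = 23.40.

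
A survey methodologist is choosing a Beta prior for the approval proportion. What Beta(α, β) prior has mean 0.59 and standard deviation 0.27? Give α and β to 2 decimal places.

α = 1.37, β = 0.95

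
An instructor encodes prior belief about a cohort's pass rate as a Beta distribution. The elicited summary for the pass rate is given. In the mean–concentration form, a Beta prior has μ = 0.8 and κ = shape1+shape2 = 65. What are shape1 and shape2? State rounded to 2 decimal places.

shape1 = μκ = 0.8×65 = 52.00 and shape2 = (1−μ)κ = 0.2×65 = 13.00.

shape1 = 52.00, shape2 = 13.00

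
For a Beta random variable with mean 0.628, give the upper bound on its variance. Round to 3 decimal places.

For fixed mean μ the Beta variance is μ(1−μ)/(α+β+1), increasing as α+β decreases.
Its least upper bound (not attained) is μ(1−μ) = 0.628·0.372 = 0.234.

0.234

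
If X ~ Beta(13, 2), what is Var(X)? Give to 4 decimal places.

0.0072

Var = αβ/[(α+β)²(α+β+1)] = (13×2)/(15²×16) = 26/3600 = 0.0072.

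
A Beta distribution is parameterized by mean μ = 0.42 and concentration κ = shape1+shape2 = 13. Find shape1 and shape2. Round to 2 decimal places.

Split κ in proportion μ : (1−μ): shape1 = 0.42·13 = 5.46, shape2 = 13 − 5.46 = 7.54.

shape1 = 5.46, shape2 = 7.54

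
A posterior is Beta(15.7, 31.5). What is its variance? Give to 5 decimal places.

α+β = 47.2 and αβ = 494.55, so Var = αβ/[(α+β)²(α+β+1)] = 494.55/107381.888 = 0.00461.

0.00461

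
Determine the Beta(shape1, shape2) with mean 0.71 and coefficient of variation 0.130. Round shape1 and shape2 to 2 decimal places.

shape1 = 16.45, shape2 = 6.72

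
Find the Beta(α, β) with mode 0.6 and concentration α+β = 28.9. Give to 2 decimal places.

Mode = (α−1)/(κ−2) with κ = α+β, so α−1 = 0.6·26.9 = 16.14.
α = 17.14; β = κ − α = 11.76.

α = 17.14, β = 11.76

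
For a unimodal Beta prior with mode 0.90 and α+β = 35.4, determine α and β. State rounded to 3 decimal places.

α = 31.060, β = 4.340

Since the density peak of Beta(α,β) is at (α−1)/(α+β−2),
α = 1 + 0.90(35.4−2) = 31.060 and β = 35.4 − 31.060 = 4.340.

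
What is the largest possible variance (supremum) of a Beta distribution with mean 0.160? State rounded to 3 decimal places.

0.134

For fixed mean μ the Beta variance is μ(1−μ)/(α+β+1), increasing as α+β decreases.
Its least upper bound (not attained) is μ(1−μ) = 0.160·0.840 = 0.134.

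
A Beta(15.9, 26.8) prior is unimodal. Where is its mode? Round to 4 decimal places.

With α,β > 1, mode = (α−1)/(α+β−2) = 14.9/40.7 = 0.3661.

0.3661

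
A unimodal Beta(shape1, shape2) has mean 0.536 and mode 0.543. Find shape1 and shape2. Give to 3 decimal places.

Let s = shape1+shape2. Mean gives shape1 = μs = 0.536s; mode gives (shape1−1)/(s−2) = 0.543.
Substituting: 0.536s − 1 = 0.543(s−2) = 0.543s − 1.086, so -0.007s = -0.086 and s = 12.2857.
Then shape1 = 0.536×12.2857 = 6.585 and shape2 = s−shape1 = 5.701.

shape1 = 6.585, shape2 = 5.701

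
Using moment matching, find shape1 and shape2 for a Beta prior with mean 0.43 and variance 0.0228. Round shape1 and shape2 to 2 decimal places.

shape1 = 4.19, shape2 = 5.56

By moment matching, shape1+shape2 = μ(1−μ)/σ² − 1 = (0.43·0.57)/0.0228 − 1 = 10.7500 − 1 = 9.7500.
Since shape1/(shape1+shape2) = μ, shape1 = 0.43·9.7500 = 4.19 and shape2 = 0.57·9.7500 = 5.56.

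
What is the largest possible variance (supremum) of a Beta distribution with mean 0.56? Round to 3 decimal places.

0.246

For fixed mean μ the Beta variance is μ(1−μ)/(α+β+1), increasing as α+β decreases.
Its least upper bound (not attained) is μ(1−μ) = 0.56·0.44 = 0.246.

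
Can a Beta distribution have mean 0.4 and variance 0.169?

A Beta with mean μ has variance μ(1−μ)/(α+β+1) < μ(1−μ).
Here μ(1−μ) = 0.4×0.6 = 0.24, and 0.169 < 0.24.

Yes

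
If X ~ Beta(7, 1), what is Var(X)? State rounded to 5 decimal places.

0.01215

μ = 7/8 = 0.875000; Var = μ(1−μ)/(α+β+1) = 0.1093750/9 = 0.01215.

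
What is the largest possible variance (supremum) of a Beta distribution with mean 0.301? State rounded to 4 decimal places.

0.2104

For fixed mean μ the Beta variance is μ(1−μ)/(α+β+1), increasing as α+β decreases.
Its least upper bound (not attained) is μ(1−μ) = 0.301·0.699 = 0.2104.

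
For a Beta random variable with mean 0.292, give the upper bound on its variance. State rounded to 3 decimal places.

0.207

For fixed mean μ the Beta variance is μ(1−μ)/(α+β+1), increasing as α+β decreases.
Its least upper bound (not attained) is μ(1−μ) = 0.292·0.708 = 0.207.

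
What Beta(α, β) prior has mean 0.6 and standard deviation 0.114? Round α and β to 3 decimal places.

α = 10.480, β = 6.987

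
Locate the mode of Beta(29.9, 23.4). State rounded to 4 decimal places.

0.5634

The density x^(α−1)(1−x)^(β−1) is maximised at (α−1)/(α+β−2) = 28.9/51.3 = 0.5634.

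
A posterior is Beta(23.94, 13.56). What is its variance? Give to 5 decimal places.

0.00600

α+β = 37.50 and αβ = 324.6264, so Var = αβ/[(α+β)²(α+β+1)] = 324.6264/54140.625000 = 0.00600.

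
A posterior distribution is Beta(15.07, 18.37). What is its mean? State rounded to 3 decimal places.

0.451

The Beta mean is α/(α+β) = 15.07/(15.07+18.37) = 0.451.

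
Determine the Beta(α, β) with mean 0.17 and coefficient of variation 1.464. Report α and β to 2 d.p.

α = 0.22, β = 1.06

Var = (CV·μ)² = (1.464×0.17)² = 0.061941.
α+β = μ(1−μ)/Var − 1 = 0.1411/0.061941 − 1 = 1.2780.
Thus α = 0.17·1.2780 = 0.22 and β = 0.83·1.2780 = 1.06.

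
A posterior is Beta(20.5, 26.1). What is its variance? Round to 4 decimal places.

0.0052

α+β = 46.6 and αβ = 535.05, so Var = αβ/[(α+β)²(α+β+1)] = 535.05/103366.256 = 0.0052.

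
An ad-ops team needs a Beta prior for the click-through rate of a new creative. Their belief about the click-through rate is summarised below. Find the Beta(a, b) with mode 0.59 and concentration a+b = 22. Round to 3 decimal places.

a = 12.800, b = 9.200

Mode = (a−1)/(κ−2) with κ = a+b, so a−1 = 0.59·20 = 11.800.
a = 12.800; b = κ − a = 9.200.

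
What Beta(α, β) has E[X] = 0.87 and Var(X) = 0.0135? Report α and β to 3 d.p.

Let s = α+β. The Beta variance is μ(1−μ)/(s+1).
So s+1 = μ(1−μ)/σ² = (0.87×0.13)/0.0135 = 0.1131/0.0135 = 8.3778, giving s = 7.3778.
Then α = μs = 0.87×7.3778 = 6.419 and β = (1−μ)s = 0.13×7.3778 = 0.959.

α = 6.419, β = 0.959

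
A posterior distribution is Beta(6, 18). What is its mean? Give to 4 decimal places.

0.2500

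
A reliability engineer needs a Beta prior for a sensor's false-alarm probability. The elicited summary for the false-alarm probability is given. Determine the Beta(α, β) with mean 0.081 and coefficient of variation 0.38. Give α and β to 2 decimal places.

α = 6.28, β = 71.29

σ = CV·μ = 0.38×0.081 = 0.03078, so σ² = 0.000947.
s+1 = μ(1−μ)/σ² = 0.074439/0.000947 = 78.5712, so s = α+β = 77.5712.
α = μs = 6.28, β = (1−μ)s = 71.29.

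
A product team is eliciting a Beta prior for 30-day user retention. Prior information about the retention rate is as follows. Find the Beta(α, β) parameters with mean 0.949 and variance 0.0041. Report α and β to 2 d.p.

Write ν = α+β; then α = μν and Var = μ(1−μ)/(ν+1).
ν = μ(1−μ)/Var − 1 = 0.048399/0.0041 − 1 = 10.8046.
α = 0.949·10.8046 = 10.25, β = 0.051·10.8046 = 0.55.

α = 10.25, β = 0.55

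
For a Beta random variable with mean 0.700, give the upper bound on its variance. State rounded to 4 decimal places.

For fixed mean μ the Beta variance is μ(1−μ)/(α+β+1), increasing as α+β decreases.
Its least upper bound (not attained) is μ(1−μ) = 0.700·0.300 = 0.2100.

0.2100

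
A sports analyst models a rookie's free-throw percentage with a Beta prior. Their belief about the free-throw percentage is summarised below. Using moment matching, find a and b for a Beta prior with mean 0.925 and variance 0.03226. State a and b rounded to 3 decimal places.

a = 1.064, b = 0.086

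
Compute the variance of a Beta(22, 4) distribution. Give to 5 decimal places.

0.00482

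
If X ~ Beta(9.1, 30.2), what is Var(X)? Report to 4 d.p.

μ = 9.1/39.3 = 0.231552; Var = μ(1−μ)/(α+β+1) = 0.1779358/40.3 = 0.0044.

0.0044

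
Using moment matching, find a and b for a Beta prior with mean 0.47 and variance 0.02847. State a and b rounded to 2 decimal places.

a = 3.64, b = 4.11

By moment matching, a+b = μ(1−μ)/σ² − 1 = (0.47·0.53)/0.02847 − 1 = 8.7496 − 1 = 7.7496.
Since a/(a+b) = μ, a = 0.47·7.7496 = 3.64 and b = 0.53·7.7496 = 4.11.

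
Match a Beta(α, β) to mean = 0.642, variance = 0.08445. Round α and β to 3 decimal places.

Let s = α+β. The Beta variance is μ(1−μ)/(s+1).
So s+1 = μ(1−μ)/σ² = (0.642×0.358)/0.08445 = 0.229836/0.08445 = 2.7216, giving s = 1.7216.
Then α = μs = 0.642×1.7216 = 1.105 and β = (1−μ)s = 0.358×1.7216 = 0.616.

α = 1.105, β = 0.616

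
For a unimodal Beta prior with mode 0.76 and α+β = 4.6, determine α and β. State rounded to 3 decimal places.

α = 2.976, β = 1.624

For α,β>1 the mode is (α−1)/(α+β−2), so α = mode·(κ−2)+1 = 0.76×2.6+1 = 2.976.
And β = (1−mode)·(κ−2)+1 = 0.24×2.6+1 = 1.624.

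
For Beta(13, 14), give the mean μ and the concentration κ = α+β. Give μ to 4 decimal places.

κ = α+β = 13+14 = 27; μ = α/κ = 13/27 = 0.4815.

μ = 0.4815, κ = 27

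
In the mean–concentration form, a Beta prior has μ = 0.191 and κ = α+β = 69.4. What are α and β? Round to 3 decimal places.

α = μκ = 0.191×69.4 = 13.255 and β = (1−μ)κ = 0.809×69.4 = 56.145.

α = 13.255, β = 56.145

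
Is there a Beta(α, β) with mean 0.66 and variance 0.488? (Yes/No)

No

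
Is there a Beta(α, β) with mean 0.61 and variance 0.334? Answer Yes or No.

The Beta variance bound is σ² < μ(1−μ).
Here μ(1−μ) = 0.61×0.39 = 0.2379, and 0.334 ≥ 0.2379.

No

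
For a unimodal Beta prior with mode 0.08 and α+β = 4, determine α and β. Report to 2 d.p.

For α,β>1 the mode is (α−1)/(α+β−2), so α = mode·(κ−2)+1 = 0.08×2+1 = 1.16.
And β = (1−mode)·(κ−2)+1 = 0.92×2+1 = 2.84.

α = 1.16, β = 2.84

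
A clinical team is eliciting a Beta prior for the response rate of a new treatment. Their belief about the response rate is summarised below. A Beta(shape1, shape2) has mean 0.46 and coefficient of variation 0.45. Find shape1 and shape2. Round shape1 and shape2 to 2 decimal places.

shape1 = 2.21, shape2 = 2.59

Var = (CV·μ)² = (0.45×0.46)² = 0.042849.
shape1+shape2 = μ(1−μ)/Var − 1 = 0.2484/0.042849 − 1 = 4.7971.
Thus shape1 = 0.46·4.7971 = 2.21 and shape2 = 0.54·4.7971 = 2.59.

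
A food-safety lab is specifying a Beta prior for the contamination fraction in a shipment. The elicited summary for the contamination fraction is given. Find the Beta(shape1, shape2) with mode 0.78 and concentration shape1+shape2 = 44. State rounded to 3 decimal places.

shape1 = 33.760, shape2 = 10.240

Since the density peak of Beta(shape1,shape2) is at (shape1−1)/(shape1+shape2−2),
shape1 = 1 + 0.78(44−2) = 33.760 and shape2 = 44 − 33.760 = 10.240.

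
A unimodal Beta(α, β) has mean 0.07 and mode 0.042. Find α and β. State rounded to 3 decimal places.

α = 2.290, β = 30.424

With s = α+β: μ = α/s and mode = (α−1)/(s−2). Eliminating α = μs,
μs − 1 = m(s−2) ⇒ s(μ−m) = 1−2m ⇒ s = 0.916/0.028 = 32.7143.
So α = μs = 2.290, β = (1−μ)s = 30.424.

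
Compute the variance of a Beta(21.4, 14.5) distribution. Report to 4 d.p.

0.0065

α+β = 35.9 and αβ = 310.30, so Var = αβ/[(α+β)²(α+β+1)] = 310.30/47557.089 = 0.0065.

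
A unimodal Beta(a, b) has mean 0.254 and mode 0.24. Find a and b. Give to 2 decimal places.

With s = a+b: μ = a/s and mode = (a−1)/(s−2). Eliminating a = μs,
μs − 1 = m(s−2) ⇒ s(μ−m) = 1−2m ⇒ s = 0.52/0.014 = 37.1429.
So a = μs = 9.43, b = (1−μ)s = 27.71.

a = 9.43, b = 27.71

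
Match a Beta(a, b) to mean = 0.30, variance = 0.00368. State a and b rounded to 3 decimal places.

a = 16.820, b = 39.246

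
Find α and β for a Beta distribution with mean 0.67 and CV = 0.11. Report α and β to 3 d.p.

α = 26.603, β = 13.103

Var = (CV·μ)² = (0.11×0.67)² = 0.005432.
α+β = μ(1−μ)/Var − 1 = 0.2211/0.005432 − 1 = 39.7056.
Thus α = 0.67·39.7056 = 26.603 and β = 0.33·39.7056 = 13.103.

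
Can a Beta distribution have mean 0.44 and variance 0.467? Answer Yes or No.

A Beta with mean μ has variance μ(1−μ)/(α+β+1) < μ(1−μ).
Here μ(1−μ) = 0.44×0.56 = 0.2464, and 0.467 ≥ 0.2464.

No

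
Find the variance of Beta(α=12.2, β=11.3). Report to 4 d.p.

Var = αβ/[(α+β)²(α+β+1)] = (12.2×11.3)/(23.5²×24.5) = 137.86/13530.125 = 0.0102.

0.0102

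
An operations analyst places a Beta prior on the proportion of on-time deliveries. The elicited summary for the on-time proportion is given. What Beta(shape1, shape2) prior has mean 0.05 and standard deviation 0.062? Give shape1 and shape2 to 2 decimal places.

σ² = 0.062² = 0.003844.
With s = shape1+shape2, Var = μ(1−μ)/(s+1), so s+1 = (0.05×0.95)/0.003844 = 12.3569 and s = 11.3569.
shape1 = μs = 0.57, shape2 = (1−μ)s = 10.79.

shape1 = 0.57, shape2 = 10.79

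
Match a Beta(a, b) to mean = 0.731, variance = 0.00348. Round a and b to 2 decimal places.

a = 40.57, b = 14.93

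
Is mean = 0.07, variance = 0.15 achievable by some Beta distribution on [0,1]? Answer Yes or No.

The Beta variance bound is σ² < μ(1−μ).
Here μ(1−μ) = 0.07×0.93 = 0.0651, and 0.15 ≥ 0.0651.

No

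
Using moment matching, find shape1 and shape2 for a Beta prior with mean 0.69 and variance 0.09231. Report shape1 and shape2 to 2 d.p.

shape1 = 0.91, shape2 = 0.41

Let s = shape1+shape2. The Beta variance is μ(1−μ)/(s+1).
So s+1 = μ(1−μ)/σ² = (0.69×0.31)/0.09231 = 0.2139/0.09231 = 2.3172, giving s = 1.3172.
Then shape1 = μs = 0.69×1.3172 = 0.91 and shape2 = (1−μ)s = 0.31×1.3172 = 0.41.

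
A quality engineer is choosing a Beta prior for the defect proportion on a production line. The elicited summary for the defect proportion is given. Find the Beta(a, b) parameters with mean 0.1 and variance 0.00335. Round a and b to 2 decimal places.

a = 2.59, b = 23.28

Let s = a+b. The Beta variance is μ(1−μ)/(s+1).
So s+1 = μ(1−μ)/σ² = (0.1×0.9)/0.00335 = 0.09/0.00335 = 26.8657, giving s = 25.8657.
Then a = μs = 0.1×25.8657 = 2.59 and b = (1−μ)s = 0.9×25.8657 = 23.28.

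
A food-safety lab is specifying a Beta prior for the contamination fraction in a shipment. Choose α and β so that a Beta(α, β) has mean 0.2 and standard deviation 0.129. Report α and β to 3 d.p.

σ² = 0.129² = 0.016641.
With s = α+β, Var = μ(1−μ)/(s+1), so s+1 = (0.2×0.8)/0.016641 = 9.6148 and s = 8.6148.
α = μs = 1.723, β = (1−μ)s = 6.892.

α = 1.723, β = 6.892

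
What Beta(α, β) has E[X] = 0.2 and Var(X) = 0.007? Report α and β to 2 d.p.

α = 4.37, β = 17.49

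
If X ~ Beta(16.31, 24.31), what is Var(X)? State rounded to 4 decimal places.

μ = 16.31/40.62 = 0.401526; Var = μ(1−μ)/(α+β+1) = 0.2403029/41.62 = 0.0058.

0.0058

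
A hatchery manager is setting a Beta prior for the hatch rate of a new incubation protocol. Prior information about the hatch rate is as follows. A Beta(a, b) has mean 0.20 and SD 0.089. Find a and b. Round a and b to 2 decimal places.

a = 3.84, b = 15.36

Variance = 0.089² = 0.007921. The moment-matching identity a+b = μ(1−μ)/Var − 1 gives
a+b = 0.1600/0.007921 − 1 = 19.1995, so a = μ·19.1995 = 3.84 and b = (1−μ)·19.1995 = 15.36.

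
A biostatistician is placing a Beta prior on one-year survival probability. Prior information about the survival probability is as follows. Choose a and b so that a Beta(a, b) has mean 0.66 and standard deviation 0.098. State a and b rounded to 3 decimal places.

a = 14.761, b = 7.604

σ² = 0.098² = 0.009604.
With s = a+b, Var = μ(1−μ)/(s+1), so s+1 = (0.66×0.34)/0.009604 = 23.3653 and s = 22.3653.
a = μs = 14.761, b = (1−μ)s = 7.604.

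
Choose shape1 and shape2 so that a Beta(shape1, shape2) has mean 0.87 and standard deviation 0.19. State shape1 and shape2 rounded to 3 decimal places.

σ² = 0.19² = 0.0361.
With s = shape1+shape2, Var = μ(1−μ)/(s+1), so s+1 = (0.87×0.13)/0.0361 = 3.1330 and s = 2.1330.
shape1 = μs = 1.856, shape2 = (1−μ)s = 0.277.

shape1 = 1.856, shape2 = 0.277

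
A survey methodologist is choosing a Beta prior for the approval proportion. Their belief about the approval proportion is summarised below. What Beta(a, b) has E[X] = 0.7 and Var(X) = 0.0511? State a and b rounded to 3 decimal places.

a = 2.177, b = 0.933

Write ν = a+b; then a = μν and Var = μ(1−μ)/(ν+1).
ν = μ(1−μ)/Var − 1 = 0.21/0.0511 − 1 = 3.1096.
a = 0.7·3.1096 = 2.177, b = 0.3·3.1096 = 0.933.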